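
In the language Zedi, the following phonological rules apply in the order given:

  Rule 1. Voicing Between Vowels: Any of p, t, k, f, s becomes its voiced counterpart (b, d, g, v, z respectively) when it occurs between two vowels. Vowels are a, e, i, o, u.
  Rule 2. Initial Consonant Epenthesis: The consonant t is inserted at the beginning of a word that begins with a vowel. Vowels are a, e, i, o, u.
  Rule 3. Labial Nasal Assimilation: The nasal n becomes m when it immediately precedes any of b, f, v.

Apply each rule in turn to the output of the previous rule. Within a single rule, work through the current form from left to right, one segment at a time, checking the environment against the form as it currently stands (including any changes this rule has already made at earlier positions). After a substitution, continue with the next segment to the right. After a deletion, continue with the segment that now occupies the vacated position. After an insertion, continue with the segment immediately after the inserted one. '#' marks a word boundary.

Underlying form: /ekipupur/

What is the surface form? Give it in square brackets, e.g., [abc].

[tegibubur]

Rule 1 Voicing Between Vowels: [ekipupur] → [egibubur]
Rule 2 Initial Consonant Epenthesis: [egibubur] → [tegibubur]
Rule 3 Labial Nasal Assimilation: no change — [tegibubur]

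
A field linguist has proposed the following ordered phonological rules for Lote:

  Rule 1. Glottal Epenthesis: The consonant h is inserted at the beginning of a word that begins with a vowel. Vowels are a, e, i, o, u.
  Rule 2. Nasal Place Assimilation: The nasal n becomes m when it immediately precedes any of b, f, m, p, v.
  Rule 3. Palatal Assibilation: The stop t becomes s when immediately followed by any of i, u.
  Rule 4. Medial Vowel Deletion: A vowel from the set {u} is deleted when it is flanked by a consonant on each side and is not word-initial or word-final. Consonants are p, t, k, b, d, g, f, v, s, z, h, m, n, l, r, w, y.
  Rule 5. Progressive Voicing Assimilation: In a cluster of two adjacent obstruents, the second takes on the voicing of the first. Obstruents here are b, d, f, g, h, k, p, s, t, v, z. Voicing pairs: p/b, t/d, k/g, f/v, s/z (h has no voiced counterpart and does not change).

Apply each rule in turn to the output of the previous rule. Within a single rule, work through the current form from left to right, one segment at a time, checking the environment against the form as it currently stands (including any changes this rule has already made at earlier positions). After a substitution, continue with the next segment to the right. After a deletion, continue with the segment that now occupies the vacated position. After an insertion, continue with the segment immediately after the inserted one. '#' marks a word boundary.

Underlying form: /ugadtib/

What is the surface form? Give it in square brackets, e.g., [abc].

Rule 1 Glottal Epenthesis: [ugadtib] → [hugadtib]
Rule 2 Nasal Place Assimilation: no change — [hugadtib]
Rule 3 Palatal Assibilation: [hugadtib] → [hugadsib]
Rule 4 Medial Vowel Deletion: [hugadsib] → [hgadsib]
Rule 5 Progressive Voicing Assimilation: [hgadsib] → [hkadzib]

[hkadzib]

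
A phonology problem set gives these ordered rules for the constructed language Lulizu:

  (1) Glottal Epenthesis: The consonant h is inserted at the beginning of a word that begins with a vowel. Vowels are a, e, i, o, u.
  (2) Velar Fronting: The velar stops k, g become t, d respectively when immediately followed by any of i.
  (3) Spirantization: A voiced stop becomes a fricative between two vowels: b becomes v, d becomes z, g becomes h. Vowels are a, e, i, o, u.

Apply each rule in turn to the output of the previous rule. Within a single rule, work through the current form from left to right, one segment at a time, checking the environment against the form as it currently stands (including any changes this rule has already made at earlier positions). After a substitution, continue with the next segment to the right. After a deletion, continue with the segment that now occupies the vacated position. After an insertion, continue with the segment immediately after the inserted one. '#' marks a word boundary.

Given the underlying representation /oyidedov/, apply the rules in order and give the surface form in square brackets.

(1) Glottal Epenthesis: [oyidedov] → [hoyidedov]
(2) Velar Fronting: no change — [hoyidedov]
(3) Spirantization: [hoyidedov] → [hoyizezov]

[hoyizezov]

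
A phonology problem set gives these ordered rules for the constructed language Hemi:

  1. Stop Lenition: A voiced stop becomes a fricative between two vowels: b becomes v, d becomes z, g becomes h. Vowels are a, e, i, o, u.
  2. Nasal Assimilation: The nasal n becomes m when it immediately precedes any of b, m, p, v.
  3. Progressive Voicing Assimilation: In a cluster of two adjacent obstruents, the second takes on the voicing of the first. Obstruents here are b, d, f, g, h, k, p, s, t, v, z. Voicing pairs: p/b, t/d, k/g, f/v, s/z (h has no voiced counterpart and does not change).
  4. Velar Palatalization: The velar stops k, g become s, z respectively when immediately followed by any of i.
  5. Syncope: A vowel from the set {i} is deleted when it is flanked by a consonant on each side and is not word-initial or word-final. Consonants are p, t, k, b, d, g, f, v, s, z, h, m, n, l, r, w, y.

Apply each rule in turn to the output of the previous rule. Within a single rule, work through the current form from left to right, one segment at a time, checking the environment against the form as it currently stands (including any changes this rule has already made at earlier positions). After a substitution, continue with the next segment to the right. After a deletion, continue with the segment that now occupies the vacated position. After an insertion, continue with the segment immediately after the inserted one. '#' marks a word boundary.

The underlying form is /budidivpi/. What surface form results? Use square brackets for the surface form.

1 Stop Lenition: [budidivpi] → [buzizivpi]
2 Nasal Assimilation: no change — [buzizivpi]
3 Progressive Voicing Assimilation: [buzizivpi] → [buzizivbi]
4 Velar Palatalization: no change — [buzizivbi]
5 Syncope: [buzizivbi] → [buzzvbi]

[buzzvbi]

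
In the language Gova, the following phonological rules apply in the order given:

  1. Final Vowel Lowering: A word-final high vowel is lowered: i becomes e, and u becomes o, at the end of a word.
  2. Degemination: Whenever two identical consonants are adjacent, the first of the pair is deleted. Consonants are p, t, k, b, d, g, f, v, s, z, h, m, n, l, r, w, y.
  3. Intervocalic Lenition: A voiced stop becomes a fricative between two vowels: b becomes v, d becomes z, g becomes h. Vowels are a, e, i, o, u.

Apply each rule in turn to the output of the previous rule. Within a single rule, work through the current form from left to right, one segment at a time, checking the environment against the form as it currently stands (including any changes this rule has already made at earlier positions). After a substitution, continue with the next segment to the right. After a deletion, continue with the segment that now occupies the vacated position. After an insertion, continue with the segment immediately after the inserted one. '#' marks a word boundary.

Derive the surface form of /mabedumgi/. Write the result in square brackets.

[mavezumge]

1 Final Vowel Lowering: [mabedumgi] → [mabedumge]
2 Degemination: no change — [mabedumge]
3 Intervocalic Lenition: [mabedumge] → [mavezumge]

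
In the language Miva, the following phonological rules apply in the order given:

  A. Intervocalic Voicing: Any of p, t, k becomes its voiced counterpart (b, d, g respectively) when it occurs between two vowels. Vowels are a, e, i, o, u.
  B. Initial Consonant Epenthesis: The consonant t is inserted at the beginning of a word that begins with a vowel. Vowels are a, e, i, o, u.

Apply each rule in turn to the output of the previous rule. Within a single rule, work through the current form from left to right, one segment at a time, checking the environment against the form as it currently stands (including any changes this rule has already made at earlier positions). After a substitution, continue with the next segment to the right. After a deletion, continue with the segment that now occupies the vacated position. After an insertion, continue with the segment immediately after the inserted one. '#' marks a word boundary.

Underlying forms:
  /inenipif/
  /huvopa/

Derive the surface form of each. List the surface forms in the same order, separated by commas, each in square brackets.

[tinenibif], [huvoba]

/inenipif/:
  A Intervocalic Voicing: [inenipif] → [inenibif]
  B Initial Consonant Epenthesis: [inenibif] → [tinenibif]
/huvopa/:
  A Intervocalic Voicing: [huvopa] → [huvoba]
  B Initial Consonant Epenthesis: no change — [huvoba]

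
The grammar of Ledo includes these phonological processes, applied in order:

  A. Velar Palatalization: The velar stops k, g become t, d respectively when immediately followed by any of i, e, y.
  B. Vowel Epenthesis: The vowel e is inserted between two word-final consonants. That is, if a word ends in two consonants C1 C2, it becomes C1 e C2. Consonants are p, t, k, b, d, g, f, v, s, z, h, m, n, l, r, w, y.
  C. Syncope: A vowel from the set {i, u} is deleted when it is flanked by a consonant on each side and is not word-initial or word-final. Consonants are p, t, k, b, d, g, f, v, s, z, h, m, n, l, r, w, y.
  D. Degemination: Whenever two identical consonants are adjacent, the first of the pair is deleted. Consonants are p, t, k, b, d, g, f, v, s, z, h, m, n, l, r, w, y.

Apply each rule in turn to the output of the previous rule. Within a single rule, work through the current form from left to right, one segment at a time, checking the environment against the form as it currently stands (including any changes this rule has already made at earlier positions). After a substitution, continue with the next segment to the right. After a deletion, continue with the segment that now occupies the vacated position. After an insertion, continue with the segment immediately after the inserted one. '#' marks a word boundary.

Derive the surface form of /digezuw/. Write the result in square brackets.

A Velar Palatalization: [digezuw] → [didezuw]
B Vowel Epenthesis: no change — [didezuw]
C Syncope: [didezuw] → [ddezw]
D Degemination: [ddezw] → [dezw]

[dezw]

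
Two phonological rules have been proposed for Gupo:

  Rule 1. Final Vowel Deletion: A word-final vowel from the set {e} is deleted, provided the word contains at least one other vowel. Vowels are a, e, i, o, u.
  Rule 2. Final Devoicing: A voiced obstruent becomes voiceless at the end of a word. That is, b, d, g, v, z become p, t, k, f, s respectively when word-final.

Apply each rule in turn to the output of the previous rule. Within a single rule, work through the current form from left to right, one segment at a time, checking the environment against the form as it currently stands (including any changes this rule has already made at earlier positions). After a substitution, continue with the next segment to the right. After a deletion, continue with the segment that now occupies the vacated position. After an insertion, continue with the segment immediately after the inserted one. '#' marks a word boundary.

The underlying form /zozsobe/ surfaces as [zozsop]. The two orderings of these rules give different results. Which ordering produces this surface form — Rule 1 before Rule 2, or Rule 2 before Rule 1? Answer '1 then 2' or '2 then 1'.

1 then 2

Order 1 then 2:
  1 Final Vowel Deletion: [zozsobe] → [zozsob]
  2 Final Devoicing: [zozsob] → [zozsop]
  result: [zozsop]
Order 2 then 1:
  2 Final Devoicing: no change — [zozsobe]
  1 Final Vowel Deletion: [zozsobe] → [zozsob]
  result: [zozsob]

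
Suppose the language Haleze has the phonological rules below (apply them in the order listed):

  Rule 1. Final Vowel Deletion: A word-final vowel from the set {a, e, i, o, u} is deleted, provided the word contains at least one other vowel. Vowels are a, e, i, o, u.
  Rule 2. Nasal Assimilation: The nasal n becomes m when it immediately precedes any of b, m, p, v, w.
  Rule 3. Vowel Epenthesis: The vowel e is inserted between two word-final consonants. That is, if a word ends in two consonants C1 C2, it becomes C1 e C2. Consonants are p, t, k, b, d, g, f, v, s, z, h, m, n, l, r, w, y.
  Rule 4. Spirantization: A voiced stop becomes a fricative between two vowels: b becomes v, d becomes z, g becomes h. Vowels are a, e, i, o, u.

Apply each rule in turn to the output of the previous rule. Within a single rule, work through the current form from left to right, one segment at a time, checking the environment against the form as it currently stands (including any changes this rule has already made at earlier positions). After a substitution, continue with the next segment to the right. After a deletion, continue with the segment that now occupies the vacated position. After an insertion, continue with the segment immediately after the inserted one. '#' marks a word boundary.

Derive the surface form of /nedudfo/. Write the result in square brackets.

Rule 1 Final Vowel Deletion: [nedudfo] → [nedudf]
Rule 2 Nasal Assimilation: no change — [nedudf]
Rule 3 Vowel Epenthesis: [nedudf] → [nedudef]
Rule 4 Spirantization: [nedudef] → [nezuzef]

[nezuzef]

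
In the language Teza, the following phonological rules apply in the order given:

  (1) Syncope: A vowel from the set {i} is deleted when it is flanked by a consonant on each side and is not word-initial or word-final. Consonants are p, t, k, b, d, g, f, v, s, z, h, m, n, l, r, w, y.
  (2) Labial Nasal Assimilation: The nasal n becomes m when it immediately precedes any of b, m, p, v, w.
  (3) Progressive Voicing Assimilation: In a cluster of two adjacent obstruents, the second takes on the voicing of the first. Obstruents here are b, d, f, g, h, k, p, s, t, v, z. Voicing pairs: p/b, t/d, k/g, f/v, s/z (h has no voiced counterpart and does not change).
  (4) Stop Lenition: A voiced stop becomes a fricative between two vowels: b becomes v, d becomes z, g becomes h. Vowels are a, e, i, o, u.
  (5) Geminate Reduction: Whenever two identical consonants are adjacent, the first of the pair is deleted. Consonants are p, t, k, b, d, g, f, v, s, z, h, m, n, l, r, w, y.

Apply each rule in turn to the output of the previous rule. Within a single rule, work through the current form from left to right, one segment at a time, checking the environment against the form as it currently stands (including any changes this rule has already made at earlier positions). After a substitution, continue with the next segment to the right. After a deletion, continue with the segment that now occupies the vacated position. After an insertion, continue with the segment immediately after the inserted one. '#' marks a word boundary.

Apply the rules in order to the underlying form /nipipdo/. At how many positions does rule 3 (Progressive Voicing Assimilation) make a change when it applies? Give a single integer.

(1) Syncope: [nipipdo] → [nppdo]
(2) Labial Nasal Assimilation: [nppdo] → [mppdo]
(3) Progressive Voicing Assimilation: [mppdo] → [mppto]
(4) Stop Lenition: no change — [mppto]
(5) Geminate Reduction: [mppto] → [mpto]
Rule 3 changed 1 position(s).

1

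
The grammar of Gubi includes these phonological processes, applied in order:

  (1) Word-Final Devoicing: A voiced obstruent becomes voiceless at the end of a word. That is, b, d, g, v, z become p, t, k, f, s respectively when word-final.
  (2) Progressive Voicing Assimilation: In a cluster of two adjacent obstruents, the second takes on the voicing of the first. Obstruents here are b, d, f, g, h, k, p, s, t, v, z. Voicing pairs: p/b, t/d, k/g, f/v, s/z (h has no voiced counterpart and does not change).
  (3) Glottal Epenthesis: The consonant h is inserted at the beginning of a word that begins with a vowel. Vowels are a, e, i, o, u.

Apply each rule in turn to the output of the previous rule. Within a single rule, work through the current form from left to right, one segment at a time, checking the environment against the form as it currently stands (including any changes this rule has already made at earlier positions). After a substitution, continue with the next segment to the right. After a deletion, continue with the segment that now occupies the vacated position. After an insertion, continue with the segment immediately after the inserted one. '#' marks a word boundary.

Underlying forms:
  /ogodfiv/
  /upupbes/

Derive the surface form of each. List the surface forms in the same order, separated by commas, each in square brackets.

/ogodfiv/:
  (1) Word-Final Devoicing: [ogodfiv] → [ogodfif]
  (2) Progressive Voicing Assimilation: [ogodfif] → [ogodvif]
  (3) Glottal Epenthesis: [ogodvif] → [hogodvif]
/upupbes/:
  (1) Word-Final Devoicing: no change — [upupbes]
  (2) Progressive Voicing Assimilation: [upupbes] → [upuppes]
  (3) Glottal Epenthesis: [upuppes] → [hupuppes]

[hogodvif], [hupuppes]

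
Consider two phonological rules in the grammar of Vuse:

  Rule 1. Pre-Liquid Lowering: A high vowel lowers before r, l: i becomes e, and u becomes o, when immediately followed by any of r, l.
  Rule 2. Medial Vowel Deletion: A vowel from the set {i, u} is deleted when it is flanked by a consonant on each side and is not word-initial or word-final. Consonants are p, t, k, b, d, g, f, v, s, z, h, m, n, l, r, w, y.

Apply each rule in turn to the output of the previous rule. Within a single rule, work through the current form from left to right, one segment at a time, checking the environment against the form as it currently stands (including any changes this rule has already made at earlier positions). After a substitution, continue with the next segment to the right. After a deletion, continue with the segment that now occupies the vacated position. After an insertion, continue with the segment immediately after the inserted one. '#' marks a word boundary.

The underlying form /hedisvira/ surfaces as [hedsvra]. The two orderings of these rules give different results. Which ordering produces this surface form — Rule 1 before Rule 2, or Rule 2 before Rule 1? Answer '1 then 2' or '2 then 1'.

2 then 1

Order 1 then 2:
  1 Pre-Liquid Lowering: [hedisvira] → [hedisvera]
  2 Medial Vowel Deletion: [hedisvera] → [hedsvera]
  result: [hedsvera]
Order 2 then 1:
  2 Medial Vowel Deletion: [hedisvira] → [hedsvra]
  1 Pre-Liquid Lowering: no change — [hedsvra]
  result: [hedsvra]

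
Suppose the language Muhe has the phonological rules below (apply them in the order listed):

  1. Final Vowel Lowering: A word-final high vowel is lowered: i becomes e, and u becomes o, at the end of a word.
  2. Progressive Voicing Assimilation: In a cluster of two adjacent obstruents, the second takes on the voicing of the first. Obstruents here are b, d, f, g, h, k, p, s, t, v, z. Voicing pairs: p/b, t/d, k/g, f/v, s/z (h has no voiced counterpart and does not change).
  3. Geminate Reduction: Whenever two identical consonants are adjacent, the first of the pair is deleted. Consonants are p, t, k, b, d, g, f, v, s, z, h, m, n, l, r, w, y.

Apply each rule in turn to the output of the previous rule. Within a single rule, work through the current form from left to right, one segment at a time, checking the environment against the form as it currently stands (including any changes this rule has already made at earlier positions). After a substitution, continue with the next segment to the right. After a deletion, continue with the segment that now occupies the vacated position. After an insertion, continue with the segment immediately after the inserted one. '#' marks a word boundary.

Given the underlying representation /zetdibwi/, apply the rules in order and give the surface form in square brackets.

[zetibwe]

1 Final Vowel Lowering: [zetdibwi] → [zetdibwe]
2 Progressive Voicing Assimilation: [zetdibwe] → [zettibwe]
3 Geminate Reduction: [zettibwe] → [zetibwe]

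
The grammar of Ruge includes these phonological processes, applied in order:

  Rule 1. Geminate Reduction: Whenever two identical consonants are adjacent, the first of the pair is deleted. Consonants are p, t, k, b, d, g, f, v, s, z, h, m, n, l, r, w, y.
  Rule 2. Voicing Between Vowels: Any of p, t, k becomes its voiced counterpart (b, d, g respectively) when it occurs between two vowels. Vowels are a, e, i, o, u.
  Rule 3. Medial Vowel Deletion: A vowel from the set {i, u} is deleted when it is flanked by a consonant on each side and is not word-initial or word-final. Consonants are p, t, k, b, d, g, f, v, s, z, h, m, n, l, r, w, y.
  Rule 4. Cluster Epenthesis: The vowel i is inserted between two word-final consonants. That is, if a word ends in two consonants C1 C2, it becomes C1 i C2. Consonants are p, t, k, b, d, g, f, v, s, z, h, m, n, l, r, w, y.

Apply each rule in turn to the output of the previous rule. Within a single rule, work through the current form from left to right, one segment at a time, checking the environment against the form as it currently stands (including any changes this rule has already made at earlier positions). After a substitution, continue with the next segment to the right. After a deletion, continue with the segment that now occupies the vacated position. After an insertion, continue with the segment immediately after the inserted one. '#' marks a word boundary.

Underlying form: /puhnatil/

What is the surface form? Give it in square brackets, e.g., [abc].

[phnadil]

Rule 1 Geminate Reduction: no change — [puhnatil]
Rule 2 Voicing Between Vowels: [puhnatil] → [puhnadil]
Rule 3 Medial Vowel Deletion: [puhnadil] → [phnadl]
Rule 4 Cluster Epenthesis: [phnadl] → [phnadil]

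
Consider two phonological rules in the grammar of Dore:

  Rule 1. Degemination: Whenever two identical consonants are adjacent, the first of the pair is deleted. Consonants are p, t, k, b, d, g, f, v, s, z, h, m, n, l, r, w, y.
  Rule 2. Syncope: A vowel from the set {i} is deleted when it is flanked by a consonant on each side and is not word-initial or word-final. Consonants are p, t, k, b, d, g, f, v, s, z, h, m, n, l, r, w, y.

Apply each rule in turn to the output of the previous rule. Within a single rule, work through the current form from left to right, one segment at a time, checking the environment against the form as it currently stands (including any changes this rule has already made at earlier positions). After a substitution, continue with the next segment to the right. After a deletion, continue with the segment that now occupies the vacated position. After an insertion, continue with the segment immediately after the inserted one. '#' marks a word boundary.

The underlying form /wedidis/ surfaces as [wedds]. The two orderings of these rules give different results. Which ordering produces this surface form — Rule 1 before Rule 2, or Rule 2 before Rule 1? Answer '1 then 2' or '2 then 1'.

Order 1 then 2:
  1 Degemination: no change — [wedidis]
  2 Syncope: [wedidis] → [wedds]
  result: [wedds]
Order 2 then 1:
  2 Syncope: [wedidis] → [wedds]
  1 Degemination: [wedds] → [weds]
  result: [weds]

1 then 2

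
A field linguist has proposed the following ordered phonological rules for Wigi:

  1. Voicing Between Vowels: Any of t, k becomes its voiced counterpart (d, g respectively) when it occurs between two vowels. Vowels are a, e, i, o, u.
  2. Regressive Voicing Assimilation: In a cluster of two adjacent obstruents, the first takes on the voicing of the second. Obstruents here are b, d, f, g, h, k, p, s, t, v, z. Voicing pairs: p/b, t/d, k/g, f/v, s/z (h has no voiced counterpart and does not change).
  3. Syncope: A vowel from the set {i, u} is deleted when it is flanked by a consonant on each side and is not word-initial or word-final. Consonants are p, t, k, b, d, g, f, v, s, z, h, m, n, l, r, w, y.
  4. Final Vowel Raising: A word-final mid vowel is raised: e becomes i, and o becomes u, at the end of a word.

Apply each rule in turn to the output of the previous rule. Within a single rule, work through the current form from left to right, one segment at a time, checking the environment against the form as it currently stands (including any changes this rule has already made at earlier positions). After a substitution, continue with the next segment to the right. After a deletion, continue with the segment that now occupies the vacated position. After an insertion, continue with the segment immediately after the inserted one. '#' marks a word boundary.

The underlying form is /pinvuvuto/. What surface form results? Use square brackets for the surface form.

[pnvvdu]

1 Voicing Between Vowels: [pinvuvuto] → [pinvuvudo]
2 Regressive Voicing Assimilation: no change — [pinvuvudo]
3 Syncope: [pinvuvudo] → [pnvvdo]
4 Final Vowel Raising: [pnvvdo] → [pnvvdu]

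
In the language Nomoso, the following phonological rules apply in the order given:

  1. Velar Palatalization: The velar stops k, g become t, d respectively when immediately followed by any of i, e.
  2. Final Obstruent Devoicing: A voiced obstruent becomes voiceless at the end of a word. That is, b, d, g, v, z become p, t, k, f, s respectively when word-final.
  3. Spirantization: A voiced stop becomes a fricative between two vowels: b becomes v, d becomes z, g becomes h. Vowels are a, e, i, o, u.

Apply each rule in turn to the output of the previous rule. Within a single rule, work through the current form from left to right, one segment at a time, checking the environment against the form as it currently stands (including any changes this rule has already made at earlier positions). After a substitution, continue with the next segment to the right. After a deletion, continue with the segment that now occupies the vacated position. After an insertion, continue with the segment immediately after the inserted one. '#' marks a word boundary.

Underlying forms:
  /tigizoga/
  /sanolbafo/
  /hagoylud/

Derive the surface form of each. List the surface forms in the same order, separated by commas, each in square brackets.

[tizizoha], [sanolbafo], [hahoylut]

/tigizoga/:
  1 Velar Palatalization: [tigizoga] → [tidizoga]
  2 Final Obstruent Devoicing: no change — [tidizoga]
  3 Spirantization: [tidizoga] → [tizizoha]
/sanolbafo/:
  1 Velar Palatalization: no change — [sanolbafo]
  2 Final Obstruent Devoicing: no change — [sanolbafo]
  3 Spirantization: no change — [sanolbafo]
/hagoylud/:
  1 Velar Palatalization: no change — [hagoylud]
  2 Final Obstruent Devoicing: [hagoylud] → [hagoylut]
  3 Spirantization: [hagoylut] → [hahoylut]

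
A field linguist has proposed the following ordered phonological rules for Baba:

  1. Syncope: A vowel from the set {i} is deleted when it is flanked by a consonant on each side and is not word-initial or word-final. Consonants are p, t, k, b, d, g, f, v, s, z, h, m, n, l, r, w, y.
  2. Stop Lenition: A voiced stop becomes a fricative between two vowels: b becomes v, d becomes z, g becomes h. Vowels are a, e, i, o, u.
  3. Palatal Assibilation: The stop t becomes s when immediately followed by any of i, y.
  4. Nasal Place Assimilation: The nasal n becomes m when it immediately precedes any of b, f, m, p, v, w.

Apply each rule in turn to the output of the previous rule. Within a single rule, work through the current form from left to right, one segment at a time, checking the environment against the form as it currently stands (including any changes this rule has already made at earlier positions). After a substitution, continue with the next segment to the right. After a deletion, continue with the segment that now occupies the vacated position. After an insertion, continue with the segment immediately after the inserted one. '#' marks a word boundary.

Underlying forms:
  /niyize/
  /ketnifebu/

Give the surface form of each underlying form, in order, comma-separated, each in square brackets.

[nyze], [ketmfevu]

/niyize/:
  1 Syncope: [niyize] → [nyze]
  2 Stop Lenition: no change — [nyze]
  3 Palatal Assibilation: no change — [nyze]
  4 Nasal Place Assimilation: no change — [nyze]
/ketnifebu/:
  1 Syncope: [ketnifebu] → [ketnfebu]
  2 Stop Lenition: [ketnfebu] → [ketnfevu]
  3 Palatal Assibilation: no change — [ketnfevu]
  4 Nasal Place Assimilation: [ketnfevu] → [ketmfevu]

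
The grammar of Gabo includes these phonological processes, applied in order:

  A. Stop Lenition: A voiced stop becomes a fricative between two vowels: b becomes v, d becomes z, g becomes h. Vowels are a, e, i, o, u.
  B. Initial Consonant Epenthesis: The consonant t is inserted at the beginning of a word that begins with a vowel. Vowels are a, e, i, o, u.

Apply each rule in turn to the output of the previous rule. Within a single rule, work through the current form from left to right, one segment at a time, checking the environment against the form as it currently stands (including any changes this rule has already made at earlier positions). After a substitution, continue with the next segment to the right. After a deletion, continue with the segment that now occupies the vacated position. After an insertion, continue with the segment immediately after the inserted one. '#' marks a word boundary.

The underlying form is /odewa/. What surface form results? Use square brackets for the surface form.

[tozewa]

A Stop Lenition: [odewa] → [ozewa]
B Initial Consonant Epenthesis: [ozewa] → [tozewa]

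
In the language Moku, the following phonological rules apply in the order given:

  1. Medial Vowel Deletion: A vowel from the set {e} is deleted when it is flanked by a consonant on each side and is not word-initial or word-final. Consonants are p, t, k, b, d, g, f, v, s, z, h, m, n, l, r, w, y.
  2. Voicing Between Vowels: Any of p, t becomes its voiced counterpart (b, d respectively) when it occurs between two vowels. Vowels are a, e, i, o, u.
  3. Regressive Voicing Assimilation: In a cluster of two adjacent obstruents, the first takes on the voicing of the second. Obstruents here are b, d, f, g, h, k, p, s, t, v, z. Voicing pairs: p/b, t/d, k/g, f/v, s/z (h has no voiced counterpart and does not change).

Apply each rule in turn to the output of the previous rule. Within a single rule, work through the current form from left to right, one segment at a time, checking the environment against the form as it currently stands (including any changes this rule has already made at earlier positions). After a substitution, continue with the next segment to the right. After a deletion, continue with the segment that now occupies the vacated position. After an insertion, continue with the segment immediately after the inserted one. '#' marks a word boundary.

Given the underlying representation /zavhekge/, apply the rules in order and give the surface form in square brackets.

[zafhgge]

1 Medial Vowel Deletion: [zavhekge] → [zavhkge]
2 Voicing Between Vowels: no change — [zavhkge]
3 Regressive Voicing Assimilation: [zavhkge] → [zafhgge]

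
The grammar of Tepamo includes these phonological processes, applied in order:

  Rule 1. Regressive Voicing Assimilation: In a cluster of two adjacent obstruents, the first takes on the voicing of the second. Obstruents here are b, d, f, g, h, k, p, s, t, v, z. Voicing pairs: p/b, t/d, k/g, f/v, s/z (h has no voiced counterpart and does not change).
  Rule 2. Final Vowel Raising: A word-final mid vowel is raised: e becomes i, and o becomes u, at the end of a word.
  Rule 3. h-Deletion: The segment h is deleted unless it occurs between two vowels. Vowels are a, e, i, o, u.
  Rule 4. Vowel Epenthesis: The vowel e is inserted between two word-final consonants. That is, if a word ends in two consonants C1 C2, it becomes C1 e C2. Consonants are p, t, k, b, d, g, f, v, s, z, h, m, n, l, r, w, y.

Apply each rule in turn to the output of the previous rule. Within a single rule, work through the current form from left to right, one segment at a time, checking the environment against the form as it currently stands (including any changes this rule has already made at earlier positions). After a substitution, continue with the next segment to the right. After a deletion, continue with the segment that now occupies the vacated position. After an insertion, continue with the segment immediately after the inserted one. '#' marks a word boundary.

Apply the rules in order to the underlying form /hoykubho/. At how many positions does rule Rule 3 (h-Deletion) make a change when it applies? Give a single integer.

Rule 1 Regressive Voicing Assimilation: [hoykubho] → [hoykupho]
Rule 2 Final Vowel Raising: [hoykupho] → [hoykuphu]
Rule 3 h-Deletion: [hoykuphu] → [oykupu]
Rule 4 Vowel Epenthesis: no change — [oykupu]
Rule Rule 3 changed 2 position(s).

2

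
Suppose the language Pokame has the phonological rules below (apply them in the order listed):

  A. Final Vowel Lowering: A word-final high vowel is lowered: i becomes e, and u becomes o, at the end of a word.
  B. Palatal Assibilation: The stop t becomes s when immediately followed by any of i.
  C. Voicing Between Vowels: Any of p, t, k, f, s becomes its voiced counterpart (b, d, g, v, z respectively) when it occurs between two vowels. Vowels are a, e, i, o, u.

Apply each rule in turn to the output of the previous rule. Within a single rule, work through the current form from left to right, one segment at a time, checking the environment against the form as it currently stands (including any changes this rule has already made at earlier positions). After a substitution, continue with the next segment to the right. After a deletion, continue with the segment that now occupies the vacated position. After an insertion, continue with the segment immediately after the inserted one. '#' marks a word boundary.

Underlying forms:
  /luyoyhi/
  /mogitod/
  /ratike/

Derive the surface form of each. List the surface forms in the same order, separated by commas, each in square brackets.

/luyoyhi/:
  A Final Vowel Lowering: [luyoyhi] → [luyoyhe]
  B Palatal Assibilation: no change — [luyoyhe]
  C Voicing Between Vowels: no change — [luyoyhe]
/mogitod/:
  A Final Vowel Lowering: no change — [mogitod]
  B Palatal Assibilation: no change — [mogitod]
  C Voicing Between Vowels: [mogitod] → [mogidod]
/ratike/:
  A Final Vowel Lowering: no change — [ratike]
  B Palatal Assibilation: [ratike] → [rasike]
  C Voicing Between Vowels: [rasike] → [razige]

[luyoyhe], [mogidod], [razige]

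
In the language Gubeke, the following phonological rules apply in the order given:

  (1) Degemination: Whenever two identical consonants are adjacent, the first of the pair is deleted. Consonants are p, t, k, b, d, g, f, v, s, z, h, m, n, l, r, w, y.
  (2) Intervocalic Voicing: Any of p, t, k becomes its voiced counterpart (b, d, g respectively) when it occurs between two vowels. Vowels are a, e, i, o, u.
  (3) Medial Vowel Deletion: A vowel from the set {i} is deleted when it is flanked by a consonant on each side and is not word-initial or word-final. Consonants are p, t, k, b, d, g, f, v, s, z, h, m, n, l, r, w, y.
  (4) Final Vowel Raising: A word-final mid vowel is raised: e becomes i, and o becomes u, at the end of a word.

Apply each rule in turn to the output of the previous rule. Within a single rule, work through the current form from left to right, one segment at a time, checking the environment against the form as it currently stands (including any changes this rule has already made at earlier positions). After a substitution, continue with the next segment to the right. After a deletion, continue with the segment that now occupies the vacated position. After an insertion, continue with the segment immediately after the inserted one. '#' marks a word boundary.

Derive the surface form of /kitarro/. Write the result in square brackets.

(1) Degemination: [kitarro] → [kitaro]
(2) Intervocalic Voicing: [kitaro] → [kidaro]
(3) Medial Vowel Deletion: [kidaro] → [kdaro]
(4) Final Vowel Raising: [kdaro] → [kdaru]

[kdaru]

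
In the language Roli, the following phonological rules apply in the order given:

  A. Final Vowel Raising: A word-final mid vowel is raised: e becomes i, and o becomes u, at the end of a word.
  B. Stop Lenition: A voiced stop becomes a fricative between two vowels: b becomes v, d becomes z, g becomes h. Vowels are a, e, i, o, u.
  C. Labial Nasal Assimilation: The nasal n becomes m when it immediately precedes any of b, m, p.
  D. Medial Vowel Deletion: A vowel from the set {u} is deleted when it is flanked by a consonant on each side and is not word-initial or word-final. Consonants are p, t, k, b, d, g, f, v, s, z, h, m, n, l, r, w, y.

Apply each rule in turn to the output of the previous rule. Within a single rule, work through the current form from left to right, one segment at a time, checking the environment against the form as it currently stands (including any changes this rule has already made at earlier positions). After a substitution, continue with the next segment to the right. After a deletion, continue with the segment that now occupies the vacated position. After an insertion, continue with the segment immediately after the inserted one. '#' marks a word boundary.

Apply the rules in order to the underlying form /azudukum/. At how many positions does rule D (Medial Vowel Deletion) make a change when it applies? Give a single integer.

A Final Vowel Raising: no change — [azudukum]
B Stop Lenition: [azudukum] → [azuzukum]
C Labial Nasal Assimilation: no change — [azuzukum]
D Medial Vowel Deletion: [azuzukum] → [azzkm]
Rule D changed 3 position(s).

3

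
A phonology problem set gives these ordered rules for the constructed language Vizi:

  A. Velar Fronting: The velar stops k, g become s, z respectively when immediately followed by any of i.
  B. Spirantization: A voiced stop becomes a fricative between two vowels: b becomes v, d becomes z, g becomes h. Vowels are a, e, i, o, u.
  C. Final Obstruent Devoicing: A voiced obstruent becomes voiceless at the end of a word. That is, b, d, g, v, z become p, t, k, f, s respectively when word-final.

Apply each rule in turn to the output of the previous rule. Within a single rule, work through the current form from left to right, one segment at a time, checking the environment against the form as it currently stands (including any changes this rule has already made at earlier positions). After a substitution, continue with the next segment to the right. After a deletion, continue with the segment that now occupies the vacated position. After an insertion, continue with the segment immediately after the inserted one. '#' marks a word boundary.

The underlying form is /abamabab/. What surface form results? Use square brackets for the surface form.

[avamavap]

A Velar Fronting: no change — [abamabab]
B Spirantization: [abamabab] → [avamavab]
C Final Obstruent Devoicing: [avamavab] → [avamavap]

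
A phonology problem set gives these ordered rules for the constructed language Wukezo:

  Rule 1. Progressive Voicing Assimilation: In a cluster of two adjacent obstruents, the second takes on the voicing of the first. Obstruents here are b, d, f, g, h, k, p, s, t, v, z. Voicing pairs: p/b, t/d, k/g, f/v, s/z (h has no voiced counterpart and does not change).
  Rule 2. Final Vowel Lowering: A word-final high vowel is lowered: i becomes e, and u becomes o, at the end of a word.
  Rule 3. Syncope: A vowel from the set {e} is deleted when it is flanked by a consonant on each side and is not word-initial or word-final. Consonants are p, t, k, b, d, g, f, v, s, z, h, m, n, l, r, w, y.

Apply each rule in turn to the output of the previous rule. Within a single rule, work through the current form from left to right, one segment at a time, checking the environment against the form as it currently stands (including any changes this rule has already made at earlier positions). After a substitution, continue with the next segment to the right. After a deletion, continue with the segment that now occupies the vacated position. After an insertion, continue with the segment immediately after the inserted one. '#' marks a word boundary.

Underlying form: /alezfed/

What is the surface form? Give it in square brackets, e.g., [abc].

[alzvd]

Rule 1 Progressive Voicing Assimilation: [alezfed] → [alezved]
Rule 2 Final Vowel Lowering: no change — [alezved]
Rule 3 Syncope: [alezved] → [alzvd]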